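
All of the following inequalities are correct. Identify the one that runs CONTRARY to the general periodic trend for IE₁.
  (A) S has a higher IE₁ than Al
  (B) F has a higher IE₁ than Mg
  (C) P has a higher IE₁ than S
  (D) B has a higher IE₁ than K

The general trend: IE₁ increases across a period and decreases down a group.
(A) S (period 3, group 16) vs Al (period 3, group 13): the stated order agrees with the simple trend.
(B) F (period 2, group 17) vs Mg (period 3, group 2): the stated order agrees with the simple trend.
(C) P (period 3, group 15) vs S (period 3, group 16): the stated order contradicts the simple trend.
(D) B (period 2, group 13) vs K (period 4, group 1): the stated order agrees with the simple trend.
The exception is (C): S (3p⁴) ionizes more easily than half-filled P (3p³) because the paired 3p electron in S is pushed out by e⁻–e⁻ repulsion.

(C)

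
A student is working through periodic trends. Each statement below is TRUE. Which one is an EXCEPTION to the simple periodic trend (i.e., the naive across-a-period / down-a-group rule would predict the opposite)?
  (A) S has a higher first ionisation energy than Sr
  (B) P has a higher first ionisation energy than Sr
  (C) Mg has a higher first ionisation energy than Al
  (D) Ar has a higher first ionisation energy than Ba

(C)

The general trend: first ionisation energy increases across a period and decreases down a group.
(A) S (period 3, group 16) vs Sr (period 5, group 2): the stated order agrees with the simple trend.
(B) P (period 3, group 15) vs Sr (period 5, group 2): the stated order agrees with the simple trend.
(C) Mg (period 3, group 2) vs Al (period 3, group 13): the stated order contradicts the simple trend.
(D) Ar (period 3, group 18) vs Ba (period 6, group 2): the stated order agrees with the simple trend.
The exception is (C): Al's single 3p electron is easier to remove than one from Mg's filled 3s².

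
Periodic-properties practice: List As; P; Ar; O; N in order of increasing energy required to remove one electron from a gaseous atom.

As < P < O < N < Ar

IE₁ increases left→right with effective nuclear charge and decreases top→bottom as the valence shell moves farther out.
Neither a single period nor a single group — weigh both effects.
P > As: P sits above As in group 15, so the down-group effect alone puts P higher.
O > P: both effects reinforce here, so O is clearly the higher of the two.
N > O: this pair runs against the simple trend — see the exception note.
Ar > N: the two effects oppose for this pair; the across-period effect wins (1521 vs 1402 kJ/mol).
Note the exception: N has a higher first ionization energy than O, contrary to the simple trend — pairing an electron in O's 2p⁴ costs repulsion energy, so O ionizes more easily than half-filled N (2p³).
For reference (kJ/mol): N 1402, O 1314, P 1012, Ar 1521, As 947.
So from lowest to highest: As < P < O < N < Ar.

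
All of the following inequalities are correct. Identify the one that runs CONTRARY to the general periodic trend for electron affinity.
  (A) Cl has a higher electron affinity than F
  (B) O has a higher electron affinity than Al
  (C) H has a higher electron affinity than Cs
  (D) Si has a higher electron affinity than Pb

(A)

The general trend: electron affinity increases across a period and decreases down a group.
(A) Cl (period 3, group 17) vs F (period 2, group 17): the stated order contradicts the simple trend.
(B) O (period 2, group 16) vs Al (period 3, group 13): the stated order agrees with the simple trend.
(C) H (period 1, group 1) vs Cs (period 6, group 1): the stated order agrees with the simple trend.
(D) Si (period 3, group 14) vs Pb (period 6, group 14): the stated order agrees with the simple trend.
The exception is (A): F's small 2p subshell makes the incoming electron feel strong e⁻–e⁻ repulsion, so Cl actually releases more energy on gaining an electron.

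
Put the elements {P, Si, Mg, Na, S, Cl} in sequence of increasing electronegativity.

Na < Mg < Si < P < S < Cl

Na is in period 3, group 1; Mg is in period 3, group 2; Si is in period 3, group 14; P is in period 3, group 15; S is in period 3, group 16; Cl is in period 3, group 17.
Electronegativity increases across a period and decreases down a group, tracking effective nuclear charge and atomic size.
All lie in period 3, so electronegativity increases left to right.
So from lowest to highest: Na < Mg < Si < P < S < Cl.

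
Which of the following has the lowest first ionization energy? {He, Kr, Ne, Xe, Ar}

Xe

He is in period 1, group 18; Ne is in period 2, group 18; Ar is in period 3, group 18; Kr is in period 4, group 18; Xe is in period 5, group 18.
Across a period the outer electron is held more tightly (higher IE₁); down a group it sits in a higher shell, more shielded, and comes off more easily.
All are in group 18, so first ionization energy increases up the group.
The lowest first ionization energy among these belongs to Xe.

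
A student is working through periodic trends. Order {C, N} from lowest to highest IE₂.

Consider each +1 ion: C⁺ still has 3 valence electrons; N⁺ still has 4 valence electrons.
All are still removing valence electrons, so compare the +1 ions as you would atoms: IE_2 generally rises across a period (higher Z_eff) and falls down a group (larger shell), subject to the usual subshell exceptions.
Valence configurations: C⁺ [He]2s²2p¹, N⁺ [He]2s²2p².
The numbers (kJ/mol): C 2353, N 2856.
Hence IE_2: C < N.

C, N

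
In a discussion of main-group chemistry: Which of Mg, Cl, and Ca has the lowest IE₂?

Ca

Consider each +1 ion: Mg⁺ still has 1 valence electron; Cl⁺ still has 6 valence electrons; Ca⁺ still has 1 valence electron.
All are still removing valence electrons, so compare the +1 ions as you would atoms: IE_2 generally rises across a period (higher Z_eff) and falls down a group (larger shell), subject to the usual subshell exceptions.
Valence configurations: Mg⁺ [Ne]3s¹, Cl⁺ [Ne]3s²3p⁴, Ca⁺ [Ar]4s¹.
The numbers (kJ/mol): Mg 1451, Cl 2298, Ca 1145.
Overall IE_2 order: Ca < Mg < Cl.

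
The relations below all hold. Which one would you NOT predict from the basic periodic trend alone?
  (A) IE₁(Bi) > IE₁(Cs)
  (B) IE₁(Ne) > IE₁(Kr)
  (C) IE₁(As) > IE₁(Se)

(C)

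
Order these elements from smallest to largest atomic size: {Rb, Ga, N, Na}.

N is in period 2, group 15; Na is in period 3, group 1; Ga is in period 4, group 13; Rb is in period 5, group 1.
Across a period the added protons contract the valence shell; down a group each new principal shell makes the atom larger.
Here both period and group differ, so the two effects have to be weighed against each other.
Ga > N: both effects reinforce here, so Ga is clearly the larger of the two.
Na > Ga: period and group pull opposite ways; the across-period shift dominates (155 vs 124 pm).
Rb > Na: Rb sits below Na in group 1, so the down-group effect alone puts Rb larger.
For reference (pm): N 71, Na 155, Ga 124, Rb 210.
So from smallest to largest: N < Ga < Na < Rb.

N, Ga, Na, Rb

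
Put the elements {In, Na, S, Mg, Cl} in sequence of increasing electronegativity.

Na, Mg, In, S, Cl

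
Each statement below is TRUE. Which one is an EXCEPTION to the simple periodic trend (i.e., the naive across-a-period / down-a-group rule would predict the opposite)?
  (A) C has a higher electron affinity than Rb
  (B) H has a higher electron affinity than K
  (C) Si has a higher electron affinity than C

(C)

The general trend: electron affinity increases across a period and decreases down a group.
(A) C (period 2, group 14) vs Rb (period 5, group 1): the stated order agrees with the simple trend.
(B) H (period 1, group 1) vs K (period 4, group 1): the stated order agrees with the simple trend.
(C) Si (period 3, group 14) vs C (period 2, group 14): the stated order contradicts the simple trend.
The exception is (C): Si's larger, more diffuse 3p orbitals accept an added electron slightly more readily than C's compact 2p.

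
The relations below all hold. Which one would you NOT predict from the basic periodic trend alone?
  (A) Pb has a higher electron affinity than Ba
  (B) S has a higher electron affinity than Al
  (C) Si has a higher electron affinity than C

(C)

The general trend: electron affinity increases across a period and decreases down a group.
(A) Pb (period 6, group 14) vs Ba (period 6, group 2): the stated order agrees with the simple trend.
(B) S (period 3, group 16) vs Al (period 3, group 13): the stated order agrees with the simple trend.
(C) Si (period 3, group 14) vs C (period 2, group 14): the stated order contradicts the simple trend.
The exception is (C): Si's larger, more diffuse 3p orbitals accept an added electron slightly more readily than C's compact 2p.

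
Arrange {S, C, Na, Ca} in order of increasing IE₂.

Ca, S, C, Na

Consider each +1 ion: S⁺ still has 5 valence electrons; C⁺ still has 3 valence electrons; Na⁺ is the bare [Ne] core; Ca⁺ still has 1 valence electron.
Core electrons are held far more tightly than valence electrons, so Na tops the IE_2 order.
Valence configurations: S⁺ [Ne]3s²3p³, C⁺ [He]2s²2p¹, Ca⁺ [Ar]4s¹.
The numbers (kJ/mol): S 2252, C 2353, Na 4562, Ca 1145.
Putting it together, IE_2: Ca < S < C < Na.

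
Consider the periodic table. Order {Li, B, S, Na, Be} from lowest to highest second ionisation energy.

After 1 electron has been removed, what remains? Li⁺ is the bare [He] core; B⁺ still has 2 valence electrons; S⁺ still has 5 valence electrons; Na⁺ is the bare [Ne] core; Be⁺ still has 1 valence electron.
Pulling an electron out of a noble-gas core costs far more than removing a remaining valence electron, so Na and Li sit at the high end of IE_2.
Valence configurations: B⁺ [He]2s², S⁺ [Ne]3s²3p³, Be⁺ [He]2s¹.
The numbers (kJ/mol): Li 7298, B 2427, S 2252, Na 4562, Be 1757.
Putting it together, IE_2: Be < S < B < Na < Li.

Be, S, B, Na, Li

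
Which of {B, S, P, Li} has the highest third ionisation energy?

Li

After 2 electrons have been removed, what remains? B²⁺ still has 1 valence electron; S²⁺ still has 4 valence electrons; P²⁺ still has 3 valence electrons; Li²⁺ is already 1 electron into the core.
Pulling an electron out of a noble-gas core costs far more than removing a remaining valence electron, so Li sits at the high end of IE_3.
Valence configurations: B²⁺ [He]2s¹, S²⁺ [Ne]3s²3p², P²⁺ [Ne]3s²3p¹.
The numbers (kJ/mol): B 3660, S 3357, P 2914, Li 11815.
Putting it together, IE_3: P < S < B < Li.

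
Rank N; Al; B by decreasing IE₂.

After 1 electron has been removed, what remains? N⁺ still has 4 valence electrons; Al⁺ still has 2 valence electrons; B⁺ still has 2 valence electrons.
All are still removing valence electrons, so compare the +1 ions as you would atoms: IE_2 generally rises across a period (higher Z_eff) and falls down a group (larger shell), subject to the usual subshell exceptions.
Valence configurations: N⁺ [He]2s²2p², Al⁺ [Ne]3s², B⁺ [He]2s².
Tabulated IE_2 (kJ/mol): N 2856, Al 1817, B 2427.
Hence IE_2: Al < B < N.

N, B, Al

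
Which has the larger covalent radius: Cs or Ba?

Cs

Cs is in period 6, group 1; Ba is in period 6, group 2.
Radius decreases left→right (rising Z_eff, same n) and increases top→bottom (higher n).
All lie in period 6, so atomic radius increases right to left.
So Cs has the larger covalent radius (Cs > Ba).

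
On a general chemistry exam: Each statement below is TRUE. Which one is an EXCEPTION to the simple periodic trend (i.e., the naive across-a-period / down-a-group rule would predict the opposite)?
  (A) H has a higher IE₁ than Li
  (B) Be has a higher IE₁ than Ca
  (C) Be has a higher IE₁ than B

The general trend: IE₁ increases across a period and decreases down a group.
(A) H (period 1, group 1) vs Li (period 2, group 1): the stated order agrees with the simple trend.
(B) Be (period 2, group 2) vs Ca (period 4, group 2): the stated order agrees with the simple trend.
(C) Be (period 2, group 2) vs B (period 2, group 13): the stated order contradicts the simple trend.
The exception is (C): removing B's lone 2p electron is easier than breaking Be's filled 2s².

(C)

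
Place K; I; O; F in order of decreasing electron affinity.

O is in period 2, group 16; F is in period 2, group 17; K is in period 4, group 1; I is in period 5, group 17.
EA tends to increase across a period and decrease down a group, though the pattern is less regular than for IE or radius.
Neither a single period nor a single group — weigh both effects.
O > K: relative to K, both the across-period and down-group shifts push O's electron affinity up.
I > O: the two effects oppose for this pair; the across-period effect wins (295 vs 141 kJ/mol).
F > I: they share group 17; the group trend gives F the larger value.
Tabulated electron affinity (kJ/mol): O 141, F 328, K 48, I 295.
So from highest to lowest: F > I > O > K.

F > I > O > K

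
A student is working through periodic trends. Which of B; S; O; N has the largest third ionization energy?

O

Consider each +2 ion: B²⁺ still has 1 valence electron; S²⁺ still has 4 valence electrons; O²⁺ still has 4 valence electrons; N²⁺ still has 3 valence electrons.
All are still removing valence electrons, so compare the +2 ions as you would atoms: IE_3 generally rises across a period (higher Z_eff) and falls down a group (larger shell), subject to the usual subshell exceptions.
Valence configurations: B²⁺ [He]2s¹, S²⁺ [Ne]3s²3p², O²⁺ [He]2s²2p², N²⁺ [He]2s²2p¹.
The numbers (kJ/mol): B 3660, S 3357, O 5300, N 4578.
So the third ionization energies run S < B < N < O.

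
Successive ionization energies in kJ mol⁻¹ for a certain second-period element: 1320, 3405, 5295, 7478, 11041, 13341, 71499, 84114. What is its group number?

Group 16

Look for the largest jump between consecutive ionization energies: IE7/IE6 ≈ 5.4, far larger than any earlier ratio.
That jump marks the point where a core electron is being removed. So the atom has 6 valence electrons.
A main-group element with 6 valence electrons is in group 16.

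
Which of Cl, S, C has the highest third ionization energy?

C

IE_3 is the cost of taking one more electron from the +2 cation: Cl²⁺ still has 5 valence electrons; S²⁺ still has 4 valence electrons; C²⁺ still has 2 valence electrons.
All are still removing valence electrons, so compare the +2 ions as you would atoms: IE_3 generally rises across a period (higher Z_eff) and falls down a group (larger shell), subject to the usual subshell exceptions.
Valence configurations: Cl²⁺ [Ne]3s²3p³, S²⁺ [Ne]3s²3p², C²⁺ [He]2s².
Approximate IE_3 values (kJ/mol): Cl 3822, S 3357, C 4620.
Hence IE_3: S < Cl < C.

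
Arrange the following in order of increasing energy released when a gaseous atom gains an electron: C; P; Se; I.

P, C, Se, I

C is in period 2, group 14; P is in period 3, group 15; Se is in period 4, group 16; I is in period 5, group 17.
Electron affinity generally becomes more exothermic across a period toward the halogens and less exothermic down a group.
These sit on a diagonal, where the across-period and down-group effects partly cancel.
C > P: period and group pull opposite ways; the down-group shift dominates (122 vs 72 kJ/mol).
Se > C: period and group pull opposite ways; the across-period shift dominates (195 vs 122 kJ/mol).
I > Se: the two effects oppose for this pair; the across-period effect wins (295 vs 195 kJ/mol).
Approximate values (kJ/mol): C 122, P 72, Se 195, I 295.
So from lowest to highest: P < C < Se < I.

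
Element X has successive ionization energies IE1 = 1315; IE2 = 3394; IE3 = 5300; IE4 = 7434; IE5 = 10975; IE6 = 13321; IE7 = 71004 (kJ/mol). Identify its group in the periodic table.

Group 16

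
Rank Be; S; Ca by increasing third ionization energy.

S, Ca, Be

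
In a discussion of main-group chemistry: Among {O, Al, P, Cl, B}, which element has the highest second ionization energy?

O

IE_2 is the cost of taking one more electron from the +1 cation: O⁺ still has 5 valence electrons; Al⁺ still has 2 valence electrons; P⁺ still has 4 valence electrons; Cl⁺ still has 6 valence electrons; B⁺ still has 2 valence electrons.
All are still removing valence electrons, so compare the +1 ions as you would atoms: IE_2 generally rises across a period (higher Z_eff) and falls down a group (larger shell), subject to the usual subshell exceptions.
Valence configurations: O⁺ [He]2s²2p³, Al⁺ [Ne]3s², P⁺ [Ne]3s²3p², Cl⁺ [Ne]3s²3p⁴, B⁺ [He]2s².
The numbers (kJ/mol): O 3388, Al 1817, P 1907, Cl 2298, B 2427.
Putting it together, IE_2: Al < P < Cl < B < O.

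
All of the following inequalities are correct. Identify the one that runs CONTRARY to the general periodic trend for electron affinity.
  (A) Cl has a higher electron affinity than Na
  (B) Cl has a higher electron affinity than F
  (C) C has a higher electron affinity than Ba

(B)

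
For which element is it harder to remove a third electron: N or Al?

IE_3 is the cost of taking one more electron from the +2 cation: N²⁺ still has 3 valence electrons; Al²⁺ still has 1 valence electron.
All are still removing valence electrons, so compare the +2 ions as you would atoms: IE_3 generally rises across a period (higher Z_eff) and falls down a group (larger shell), subject to the usual subshell exceptions.
Valence configurations: N²⁺ [He]2s²2p¹, Al²⁺ [Ne]3s¹.
The numbers (kJ/mol): N 4578, Al 2745.
Hence IE_3: Al < N.

N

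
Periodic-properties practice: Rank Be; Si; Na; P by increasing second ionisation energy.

After 1 electron has been removed, what remains? Be⁺ still has 1 valence electron; Si⁺ still has 3 valence electrons; Na⁺ is the bare [Ne] core; P⁺ still has 4 valence electrons.
Core electrons are held far more tightly than valence electrons, so Na tops the IE_2 order.
Valence configurations: Be⁺ [He]2s¹, Si⁺ [Ne]3s²3p¹, P⁺ [Ne]3s²3p².
Approximate IE_2 values (kJ/mol): Be 1757, Si 1577, Na 4562, P 1907.
So the second ionization energies run Si < Be < P < Na.

Si, Be, P, Na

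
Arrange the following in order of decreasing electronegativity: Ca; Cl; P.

Cl, P, Ca

Electronegativity increases across a period and decreases down a group, tracking effective nuclear charge and atomic size.
These span different periods and groups, so the two trends combine.
P > Ca: relative to Ca, both the across-period and down-group shifts push P's electronegativity up.
Cl > P: Cl lies to the right of P in period 3, so the across-period effect alone puts Cl higher.
For reference (Pauling): P 2.19, Cl 3.16, Ca 1.00.
So from highest to lowest: Cl > P > Ca.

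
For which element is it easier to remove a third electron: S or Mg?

S

After 2 electrons have been removed, what remains? S²⁺ still has 4 valence electrons; Mg²⁺ is the bare [Ne] core.
Core electrons are held far more tightly than valence electrons, so Mg tops the IE_3 order.
The numbers (kJ/mol): S 3357, Mg 7733.
So the third ionization energies run S < Mg.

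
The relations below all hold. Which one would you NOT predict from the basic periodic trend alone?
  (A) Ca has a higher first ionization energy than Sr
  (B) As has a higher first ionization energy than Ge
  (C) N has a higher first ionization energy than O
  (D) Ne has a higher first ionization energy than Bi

The general trend: first ionization energy increases across a period and decreases down a group.
(A) Ca (period 4, group 2) vs Sr (period 5, group 2): the stated order agrees with the simple trend.
(B) As (period 4, group 15) vs Ge (period 4, group 14): the stated order agrees with the simple trend.
(C) N (period 2, group 15) vs O (period 2, group 16): the stated order contradicts the simple trend.
(D) Ne (period 2, group 18) vs Bi (period 6, group 15): the stated order agrees with the simple trend.
The exception is (C): pairing an electron in O's 2p⁴ costs repulsion energy, so O ionizes more easily than half-filled N (2p³).

(C)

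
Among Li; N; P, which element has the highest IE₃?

Li

Consider each +2 ion: Li²⁺ is already 1 electron into the core; N²⁺ still has 3 valence electrons; P²⁺ still has 3 valence electrons.
Core electrons are held far more tightly than valence electrons, so Li tops the IE_3 order.
Valence configurations: N²⁺ [He]2s²2p¹, P²⁺ [Ne]3s²3p¹.
Tabulated IE_3 (kJ/mol): Li 11815, N 4578, P 2914.
Hence IE_3: P < N < Li.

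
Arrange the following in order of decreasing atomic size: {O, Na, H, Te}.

Na > Te > O > H

H is in period 1, group 1; O is in period 2, group 16; Na is in period 3, group 1; Te is in period 5, group 16.
Moving right in a period, electrons are added to the same shell under a stronger nuclear pull, so atoms get smaller; moving down, a new shell is opened and atoms get larger.
Neither a single period nor a single group — weigh both effects.
O > H: period and group pull opposite ways; the down-group shift dominates (63 vs 32 pm).
Te > O: Te sits below O in group 16, so the down-group effect alone puts Te larger.
Na > Te: the two effects oppose for this pair; the across-period effect wins (155 vs 136 pm).
For reference (pm): H 32, O 63, Na 155, Te 136.
So from largest to smallest: Na > Te > O > H.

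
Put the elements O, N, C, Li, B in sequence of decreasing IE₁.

Li is in period 2, group 1; B is in period 2, group 13; C is in period 2, group 14; N is in period 2, group 15; O is in period 2, group 16.
First ionization energy rises across a period (greater Z_eff holds electrons more tightly) and falls down a group (valence electrons are farther from the nucleus).
All lie in period 2; the across-period trend (first ionization energy increases left to right) applies, with the exception below.
Note the exception: N has a higher first ionization energy than O, contrary to the simple trend — pairing an electron in O's 2p⁴ costs repulsion energy, so O ionizes more easily than half-filled N (2p³).
Tabulated first ionization energy (kJ/mol): Li 520, B 801, C 1086, N 1402, O 1314.
So from highest to lowest: N > O > C > B > Li.

N > O > C > B > Li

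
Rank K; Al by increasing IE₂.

Al < K

Consider each +1 ion: K⁺ is the bare [Ar] core; Al⁺ still has 2 valence electrons.
Core electrons are held far more tightly than valence electrons, so K tops the IE_2 order.
Approximate IE_2 values (kJ/mol): K 3052, Al 1817.
Hence IE_2: Al < K.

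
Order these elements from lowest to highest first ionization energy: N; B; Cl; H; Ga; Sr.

Sr, Ga, B, Cl, H, N

H is in period 1, group 1; B is in period 2, group 13; N is in period 2, group 15; Cl is in period 3, group 17; Ga is in period 4, group 13; Sr is in period 5, group 2.
First ionization energy rises across a period (greater Z_eff holds electrons more tightly) and falls down a group (valence electrons are farther from the nucleus).
These span different periods and groups, so the two trends combine.
Ga > Sr: relative to Sr, both the across-period and down-group shifts push Ga's first ionization energy up.
B > Ga: they share group 13; the group trend gives B the larger value.
Cl > B: the two effects oppose for this pair; the across-period effect wins (1251 vs 801 kJ/mol).
H > Cl: the two effects oppose for this pair; the down-group effect wins (1312 vs 1251 kJ/mol).
N > H: the two effects oppose for this pair; the across-period effect wins (1402 vs 1312 kJ/mol).
Tabulated first ionization energy (kJ/mol): H 1312, B 801, N 1402, Cl 1251, Ga 579, Sr 550.
So from lowest to highest: Sr < Ga < B < Cl < H < N.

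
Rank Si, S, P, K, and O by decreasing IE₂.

After 1 electron has been removed, what remains? Si⁺ still has 3 valence electrons; S⁺ still has 5 valence electrons; P⁺ still has 4 valence electrons; K⁺ is the bare [Ar] core; O⁺ still has 5 valence electrons.
Usually core removal costs more than valence removal, but here the competition is close: a tightly held n=2 valence electron can cost more to remove than an n=3 core electron, so the actual values have to decide it.
Valence configurations: Si⁺ [Ne]3s²3p¹, S⁺ [Ne]3s²3p³, P⁺ [Ne]3s²3p², O⁺ [He]2s²2p³.
Tabulated IE_2 (kJ/mol): Si 1577, S 2252, P 1907, K 3052, O 3388.
So the second ionization energies run Si < P < S < K < O.

O > K > S > P > Si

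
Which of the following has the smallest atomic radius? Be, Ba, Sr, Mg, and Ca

Be

Be is in period 2, group 2; Mg is in period 3, group 2; Ca is in period 4, group 2; Sr is in period 5, group 2; Ba is in period 6, group 2.
Across a period the added protons contract the valence shell; down a group each new principal shell makes the atom larger.
All are in group 2, so atomic radius increases down the group.
The smallest atomic radius among these belongs to Be.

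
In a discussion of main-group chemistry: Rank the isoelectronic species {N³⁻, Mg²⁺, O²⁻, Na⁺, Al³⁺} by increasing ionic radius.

Al³⁺ < Mg²⁺ < Na⁺ < O²⁻ < N³⁻

All of these have 10 electrons, so size is governed by nuclear charge alone: the more protons, the stronger the pull on the same electron cloud, and the smaller the ion.
Nuclear charges: Al³⁺ (Z=13), Mg²⁺ (Z=12), Na⁺ (Z=11), O²⁻ (Z=8), N³⁻ (Z=7).
Smallest to largest: Al³⁺ < Mg²⁺ < Na⁺ < O²⁻ < N³⁻.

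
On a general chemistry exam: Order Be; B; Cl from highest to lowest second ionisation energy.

B, Cl, Be

IE_2 is the cost of taking one more electron from the +1 cation: Be⁺ still has 1 valence electron; B⁺ still has 2 valence electrons; Cl⁺ still has 6 valence electrons.
All are still removing valence electrons, so compare the +1 ions as you would atoms: IE_2 generally rises across a period (higher Z_eff) and falls down a group (larger shell), subject to the usual subshell exceptions.
Valence configurations: Be⁺ [He]2s¹, B⁺ [He]2s², Cl⁺ [Ne]3s²3p⁴.
Approximate IE_2 values (kJ/mol): Be 1757, B 2427, Cl 2298.
Overall IE_2 order: Be < Cl < B.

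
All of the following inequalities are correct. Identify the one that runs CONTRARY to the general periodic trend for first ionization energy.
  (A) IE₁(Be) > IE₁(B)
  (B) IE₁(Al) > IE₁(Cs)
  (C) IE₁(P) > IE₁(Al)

The general trend: first ionization energy increases across a period and decreases down a group.
(A) Be (period 2, group 2) vs B (period 2, group 13): the stated order contradicts the simple trend.
(B) Al (period 3, group 13) vs Cs (period 6, group 1): the stated order agrees with the simple trend.
(C) P (period 3, group 15) vs Al (period 3, group 13): the stated order agrees with the simple trend.
The exception is (A): removing B's lone 2p electron is easier than breaking Be's filled 2s².

(A)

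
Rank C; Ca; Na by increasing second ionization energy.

After 1 electron has been removed, what remains? C⁺ still has 3 valence electrons; Ca⁺ still has 1 valence electron; Na⁺ is the bare [Ne] core.
Core electrons are held far more tightly than valence electrons, so Na tops the IE_2 order.
Valence configurations: C⁺ [He]2s²2p¹, Ca⁺ [Ar]4s¹.
The numbers (kJ/mol): C 2353, Ca 1145, Na 4562.
Putting it together, IE_2: Ca < C < Na.

Ca < C < Na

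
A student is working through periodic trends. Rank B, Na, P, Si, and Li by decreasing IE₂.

Consider each +1 ion: B⁺ still has 2 valence electrons; Na⁺ is the bare [Ne] core; P⁺ still has 4 valence electrons; Si⁺ still has 3 valence electrons; Li⁺ is the bare [He] core.
Breaking into a closed-shell core is much more expensive than removing a leftover valence electron — Na and Li have the largest IE_2 here.
Valence configurations: B⁺ [He]2s², P⁺ [Ne]3s²3p², Si⁺ [Ne]3s²3p¹.
Tabulated IE_2 (kJ/mol): B 2427, Na 4562, P 1907, Si 1577, Li 7298.
So the second ionization energies run Si < P < B < Na < Li.

Li > Na > B > P > Si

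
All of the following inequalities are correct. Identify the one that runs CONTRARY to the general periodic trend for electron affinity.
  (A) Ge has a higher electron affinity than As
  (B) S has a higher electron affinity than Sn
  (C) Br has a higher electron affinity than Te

(A)

The general trend: electron affinity increases across a period and decreases down a group.
(A) Ge (period 4, group 14) vs As (period 4, group 15): the stated order contradicts the simple trend.
(B) S (period 3, group 16) vs Sn (period 5, group 14): the stated order agrees with the simple trend.
(C) Br (period 4, group 17) vs Te (period 5, group 16): the stated order agrees with the simple trend.
The exception is (A): adding an electron to As's half-filled 4p³ is unfavourable, so Ge (4p²) has the more exothermic EA.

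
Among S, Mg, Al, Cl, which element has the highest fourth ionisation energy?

The fourth ionization energy removes an electron from the +3 ion. For each element: S³⁺ still has 3 valence electrons; Mg³⁺ is already 1 electron into the core; Al³⁺ is the bare [Ne] core; Cl³⁺ still has 4 valence electrons.
Pulling an electron out of a noble-gas core costs far more than removing a remaining valence electron, so Mg and Al sit at the high end of IE_4.
Valence configurations: S³⁺ [Ne]3s²3p¹, Cl³⁺ [Ne]3s²3p².
The numbers (kJ/mol): S 4556, Mg 10543, Al 11577, Cl 5159.
Putting it together, IE_4: S < Cl < Mg < Al.

Al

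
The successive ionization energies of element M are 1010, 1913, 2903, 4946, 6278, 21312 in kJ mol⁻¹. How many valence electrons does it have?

Look for the largest jump between consecutive ionization energies: IE6/IE5 ≈ 3.4, far larger than any earlier ratio.
That jump marks the point where a core electron is being removed. So the atom has 5 valence electrons.

5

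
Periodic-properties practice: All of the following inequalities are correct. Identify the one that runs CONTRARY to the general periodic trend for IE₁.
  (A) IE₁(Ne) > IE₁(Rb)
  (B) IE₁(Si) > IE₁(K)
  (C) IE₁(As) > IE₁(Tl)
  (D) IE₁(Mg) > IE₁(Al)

(D)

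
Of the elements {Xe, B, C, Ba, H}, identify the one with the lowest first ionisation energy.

Ba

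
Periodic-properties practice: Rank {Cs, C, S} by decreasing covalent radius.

Cs > S > C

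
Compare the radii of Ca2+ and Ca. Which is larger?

Forming Ca2+ removes 2 electrons from Ca. Fewer electrons for the same nuclear charge means less shielding and a higher Z_eff on the remaining electrons, and for main-group metals the entire outer shell is lost.
A cation is smaller than its parent atom: Ca2+ < Ca.

Ca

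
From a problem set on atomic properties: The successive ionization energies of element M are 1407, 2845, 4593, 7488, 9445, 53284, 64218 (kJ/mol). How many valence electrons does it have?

5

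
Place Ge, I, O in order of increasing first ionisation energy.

Ge, I, O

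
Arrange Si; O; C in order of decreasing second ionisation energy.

O, C, Si

The second ionization energy removes an electron from the +1 ion. For each element: Si⁺ still has 3 valence electrons; O⁺ still has 5 valence electrons; C⁺ still has 3 valence electrons.
All are still removing valence electrons, so compare the +1 ions as you would atoms: IE_2 generally rises across a period (higher Z_eff) and falls down a group (larger shell), subject to the usual subshell exceptions.
Valence configurations: Si⁺ [Ne]3s²3p¹, O⁺ [He]2s²2p³, C⁺ [He]2s²2p¹.
Tabulated IE_2 (kJ/mol): Si 1577, O 3388, C 2353.
Hence IE_2: Si < C < O.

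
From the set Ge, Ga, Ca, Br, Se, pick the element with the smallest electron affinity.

Ca is in period 4, group 2; Ga is in period 4, group 13; Ge is in period 4, group 14; Se is in period 4, group 16; Br is in period 4, group 17.
EA tends to increase across a period and decrease down a group, though the pattern is less regular than for IE or radius.
All lie in period 4, so electron affinity increases left to right.
The smallest electron affinity among these belongs to Ca.

Ca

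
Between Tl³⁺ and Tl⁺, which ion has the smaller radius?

Tl³⁺

Both ions have Z = 81 protons, but Tl³⁺ has lost more electrons, so its remaining electrons feel a larger effective nuclear charge per electron and are pulled in more tightly.
Higher positive charge → smaller ion, so Tl⁺ > Tl³⁺.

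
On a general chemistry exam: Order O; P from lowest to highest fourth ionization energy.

P < O

After 3 electrons have been removed, what remains? O³⁺ still has 3 valence electrons; P³⁺ still has 2 valence electrons.
All are still removing valence electrons, so compare the +3 ions as you would atoms: IE_4 generally rises across a period (higher Z_eff) and falls down a group (larger shell), subject to the usual subshell exceptions.
Valence configurations: O³⁺ [He]2s²2p¹, P³⁺ [Ne]3s².
The numbers (kJ/mol): O 7469, P 4964.
Hence IE_4: P < O.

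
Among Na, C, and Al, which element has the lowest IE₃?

Al

IE_3 is the cost of taking one more electron from the +2 cation: Na²⁺ is already 1 electron into the core; C²⁺ still has 2 valence electrons; Al²⁺ still has 1 valence electron.
Core electrons are held far more tightly than valence electrons, so Na tops the IE_3 order.
Valence configurations: C²⁺ [He]2s², Al²⁺ [Ne]3s¹.
The numbers (kJ/mol): Na 6910, C 4620, Al 2745.
Hence IE_3: Al < C < Na.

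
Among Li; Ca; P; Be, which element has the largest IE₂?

Li

The second ionization energy removes an electron from the +1 ion. For each element: Li⁺ is the bare [He] core; Ca⁺ still has 1 valence electron; P⁺ still has 4 valence electrons; Be⁺ still has 1 valence electron.
Pulling an electron out of a noble-gas core costs far more than removing a remaining valence electron, so Li sits at the high end of IE_2.
Valence configurations: Ca⁺ [Ar]4s¹, P⁺ [Ne]3s²3p², Be⁺ [He]2s¹.
Approximate IE_2 values (kJ/mol): Li 7298, Ca 1145, P 1907, Be 1757.
So the second ionization energies run Ca < Be < P < Li.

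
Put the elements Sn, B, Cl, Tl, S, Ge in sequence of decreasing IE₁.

Cl, S, B, Ge, Sn, Tl

B is in period 2, group 13; S is in period 3, group 16; Cl is in period 3, group 17; Ge is in period 4, group 14; Sn is in period 5, group 14; Tl is in period 6, group 13.
First ionization energy rises across a period (greater Z_eff holds electrons more tightly) and falls down a group (valence electrons are farther from the nucleus).
Neither a single period nor a single group — weigh both effects.
Sn > Tl: both effects reinforce here, so Sn is clearly the higher of the two.
Ge > Sn: Ge sits above Sn in group 14, so the down-group effect alone puts Ge higher.
B > Ge: the two effects oppose for this pair; the down-group effect wins (801 vs 762 kJ/mol).
S > B: period and group pull opposite ways; the across-period shift dominates (1000 vs 801 kJ/mol).
Cl > S: both are in period 3; the period trend gives Cl the larger value.
Approximate values (kJ/mol): B 801, S 1000, Cl 1251, Ge 762, Sn 709, Tl 589.
So from highest to lowest: Cl > S > B > Ge > Sn > Tl.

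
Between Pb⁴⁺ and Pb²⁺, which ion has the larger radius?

Both ions have Z = 82 protons, but Pb⁴⁺ has lost more electrons, so its remaining electrons feel a larger effective nuclear charge per electron and are pulled in more tightly.
Higher positive charge → smaller ion, so Pb²⁺ > Pb⁴⁺.

Pb²⁺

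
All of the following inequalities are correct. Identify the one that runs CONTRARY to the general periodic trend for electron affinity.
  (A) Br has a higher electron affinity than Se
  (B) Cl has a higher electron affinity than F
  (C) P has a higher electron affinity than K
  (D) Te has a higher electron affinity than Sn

(B)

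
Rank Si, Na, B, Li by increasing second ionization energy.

Si, B, Na, Li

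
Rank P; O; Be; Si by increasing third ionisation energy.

IE_3 is the cost of taking one more electron from the +2 cation: P²⁺ still has 3 valence electrons; O²⁺ still has 4 valence electrons; Be²⁺ is the bare [He] core; Si²⁺ still has 2 valence electrons.
Breaking into a closed-shell core is much more expensive than removing a leftover valence electron — Be has the largest IE_3 here.
Valence configurations: P²⁺ [Ne]3s²3p¹, O²⁺ [He]2s²2p², Si²⁺ [Ne]3s².
P²⁺ loses a lone 3p electron whereas Si²⁺ must break into a filled 3s² pair, so IE_3(Si) > IE_3(P) even though P has the higher nuclear charge.
The numbers (kJ/mol): P 2914, O 5300, Be 14849, Si 3232.
Hence IE_3: P < Si < O < Be.

P < Si < O < Be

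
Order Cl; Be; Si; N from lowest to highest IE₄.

The fourth ionization energy removes an electron from the +3 ion. For each element: Cl³⁺ still has 4 valence electrons; Be³⁺ is already 1 electron into the core; Si³⁺ still has 1 valence electron; N³⁺ still has 2 valence electrons.
Breaking into a closed-shell core is much more expensive than removing a leftover valence electron — Be has the largest IE_4 here.
Valence configurations: Cl³⁺ [Ne]3s²3p², Si³⁺ [Ne]3s¹, N³⁺ [He]2s².
The numbers (kJ/mol): Cl 5159, Be 21007, Si 4356, N 7475.
Putting it together, IE_4: Si < Cl < N < Be.

Si < Cl < N < Be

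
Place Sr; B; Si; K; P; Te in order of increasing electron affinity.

B is in period 2, group 13; Si is in period 3, group 14; P is in period 3, group 15; K is in period 4, group 1; Sr is in period 5, group 2; Te is in period 5, group 16.
Atoms with high Z_eff and room in the valence shell (especially the halogens) have the most exothermic electron affinities.
These span different periods and groups, so the two trends combine.
B > Sr: relative to Sr, both the across-period and down-group shifts push B's electron affinity up.
K > B: this pair runs against the simple trend — see the exception note.
P > K: relative to K, both the across-period and down-group shifts push P's electron affinity up.
Si > P: this pair runs against the simple trend — see the exception note.
Te > Si: the two effects oppose for this pair; the across-period effect wins (190 vs 134 kJ/mol).
Note the exception: K has a higher electron affinity than B, contrary to the simple trend — B's ns²np¹ configuration gives only a small electron affinity — the sparsely filled np subshell binds an added electron weakly.
Note the exception: Si has a higher electron affinity than P, contrary to the simple trend — adding an electron to P's half-filled 3p³ is unfavourable, so Si (3p²) has the more exothermic EA.
Tabulated electron affinity (kJ/mol): B 27, Si 134, P 72, K 48, Sr 5, Te 190.
So from lowest to highest: Sr < B < K < P < Si < Te.

Sr, B, K, P, Si, Te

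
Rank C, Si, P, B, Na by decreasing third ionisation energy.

Consider each +2 ion: C²⁺ still has 2 valence electrons; Si²⁺ still has 2 valence electrons; P²⁺ still has 3 valence electrons; B²⁺ still has 1 valence electron; Na²⁺ is already 1 electron into the core.
Breaking into a closed-shell core is much more expensive than removing a leftover valence electron — Na has the largest IE_3 here.
Valence configurations: C²⁺ [He]2s², Si²⁺ [Ne]3s², P²⁺ [Ne]3s²3p¹, B²⁺ [He]2s¹.
P²⁺ loses a lone 3p electron whereas Si²⁺ must break into a filled 3s² pair, so IE_3(Si) > IE_3(P) even though P has the higher nuclear charge.
Approximate IE_3 values (kJ/mol): C 4620, Si 3232, P 2914, B 3660, Na 6910.
Hence IE_3: P < Si < B < C < Na.

Na > C > B > Si > P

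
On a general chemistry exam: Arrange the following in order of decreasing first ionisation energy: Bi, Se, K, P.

P is in period 3, group 15; K is in period 4, group 1; Se is in period 4, group 16; Bi is in period 6, group 15.
Across a period the outer electron is held more tightly (higher IE₁); down a group it sits in a higher shell, more shielded, and comes off more easily.
Here both period and group differ, so the two effects have to be weighed against each other.
Bi > K: the two effects oppose for this pair; the across-period effect wins (703 vs 419 kJ/mol).
Se > Bi: both effects reinforce here, so Se is clearly the higher of the two.
P > Se: period and group pull opposite ways; the down-group shift dominates (1012 vs 941 kJ/mol).
Approximate values (kJ/mol): P 1012, K 419, Se 941, Bi 703.
So from highest to lowest: P > Se > Bi > K.

P, Se, Bi, K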